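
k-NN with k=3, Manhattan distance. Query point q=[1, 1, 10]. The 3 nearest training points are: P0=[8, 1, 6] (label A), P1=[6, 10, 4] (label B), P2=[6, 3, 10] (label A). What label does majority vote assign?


d(q,P0) = 11  (label A)
d(q,P1) = 20  (label B)
d(q,P2) = 7  (label A)
Votes: A=2, B=1
Majority → A

A


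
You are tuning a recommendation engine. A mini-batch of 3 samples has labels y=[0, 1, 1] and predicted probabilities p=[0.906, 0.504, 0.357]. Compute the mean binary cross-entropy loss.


L[0] = -ln(1-0.906) = -ln(0.094) = 2.3645
L[1] = -ln(0.504) = 0.6852
L[2] = -ln(0.357) = 1.03
mean = (2.3645 + 0.6852 + 1.03)/3 = 1.3599

1.3599


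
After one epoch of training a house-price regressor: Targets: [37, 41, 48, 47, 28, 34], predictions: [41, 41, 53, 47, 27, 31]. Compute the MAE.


Absolute errors: |37-41|=4, |41-41|=0, |48-53|=5, |47-47|=0, |28-27|=1, |34-31|=3
Sum = 13
MAE = 13/6 = 13/6

13/6


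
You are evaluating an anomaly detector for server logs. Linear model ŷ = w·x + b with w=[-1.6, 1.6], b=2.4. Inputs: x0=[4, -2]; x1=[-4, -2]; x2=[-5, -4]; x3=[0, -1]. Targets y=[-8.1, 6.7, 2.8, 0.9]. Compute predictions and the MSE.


ŷ0 = (-1.6)·(4) + (1.6)·(-2) + 2.4 = -7.2
ŷ1 = (-1.6)·(-4) + (1.6)·(-2) + 2.4 = 5.6
ŷ2 = (-1.6)·(-5) + (1.6)·(-4) + 2.4 = 4.0
ŷ3 = (-1.6)·(0) + (1.6)·(-1) + 2.4 = 0.8
errors² = [0.81, 1.21, 1.44, 0.01]
MSE = 3.4700/4 = 0.8675

0.8675


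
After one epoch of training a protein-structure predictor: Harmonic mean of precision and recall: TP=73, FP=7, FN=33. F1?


Precision = 73/80 = 0.9125
Recall = 73/106 = 0.6887
F1 = 2·P·R/(P+R) = 2·TP/(2·TP+FP+FN) = 146/(146+7+33) = 146/186 = 0.7849

0.7849


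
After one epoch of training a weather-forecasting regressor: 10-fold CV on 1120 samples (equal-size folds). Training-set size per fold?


Fold size = 1120/10 = 112
Training per fold = 1120 - 112 = 1008

1008


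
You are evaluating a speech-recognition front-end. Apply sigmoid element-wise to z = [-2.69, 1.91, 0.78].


σ(-2.69) = 1/(1+e^2.69) = 0.0636
σ(1.91) = 1/(1+e^-1.91) = 0.871
σ(0.78) = 1/(1+e^-0.78) = 0.6857
result = [0.0636, 0.871, 0.6857]

[0.0636, 0.871, 0.6857]


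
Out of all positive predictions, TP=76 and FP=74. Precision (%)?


Precision = TP/(TP+FP)
= 76/(76+74)
= 76/150 = 50.67%

50.67%


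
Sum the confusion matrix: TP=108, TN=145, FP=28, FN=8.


Total = TP + TN + FP + FN
= 108 + 145 + 28 + 8
= 289
(Predicted positive: 136, predicted negative: 153)

289


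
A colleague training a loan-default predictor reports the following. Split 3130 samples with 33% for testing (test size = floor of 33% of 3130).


Test = ⌊3130·33/100⌋ = 1032
Train = 3130 - 1032 = 2098

Train: 2098, Test: 1032


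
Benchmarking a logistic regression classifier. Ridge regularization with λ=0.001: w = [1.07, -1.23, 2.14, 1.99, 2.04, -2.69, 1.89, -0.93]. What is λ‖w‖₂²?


‖w‖₂² = (1.07)² + (-1.23)² + (2.14)² + (1.99)² + (2.04)² + (-2.69)² + (1.89)² + (-0.93)²
     = 1.1449 + 1.5129 + 4.5796 + 3.9601 + 4.1616 + 7.2361 + 3.5721 + 0.8649
     = 27.0322
λ·‖w‖₂² = 0.001·27.0322 = 0.027032

0.027032


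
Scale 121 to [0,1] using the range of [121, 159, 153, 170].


min=121, max=170
(121-121)/(170-121) = 0/49 = 0.0

0.0


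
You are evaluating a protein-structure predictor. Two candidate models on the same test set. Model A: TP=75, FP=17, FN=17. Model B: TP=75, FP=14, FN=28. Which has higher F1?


Model A: P=75/92=0.8152, R=75/92=0.8152, F1=2PR/(P+R)=2TP/(2TP+FP+FN)=150/184=0.8152
Model B: P=75/89=0.8427, R=75/103=0.7282, F1=2PR/(P+R)=2TP/(2TP+FP+FN)=150/192=0.7812
0.8152 > 0.7812 → Model A

Model A


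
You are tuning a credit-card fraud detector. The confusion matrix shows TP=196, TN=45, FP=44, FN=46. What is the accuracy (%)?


Accuracy = (TP+TN)/(TP+TN+FP+FN)
= (196+45)/(331)
= 241/331 = 72.81%

72.81%


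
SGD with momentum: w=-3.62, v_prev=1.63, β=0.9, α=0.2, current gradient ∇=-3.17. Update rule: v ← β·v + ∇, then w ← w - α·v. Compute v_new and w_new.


v_new = 0.9·1.63 - 3.17 = 1.467 - 3.17 = -1.703
w_new = -3.62 - 0.2·-1.703 = -3.62 + 0.3406 = -3.2794

v_new=-1.703, w_new=-3.2794


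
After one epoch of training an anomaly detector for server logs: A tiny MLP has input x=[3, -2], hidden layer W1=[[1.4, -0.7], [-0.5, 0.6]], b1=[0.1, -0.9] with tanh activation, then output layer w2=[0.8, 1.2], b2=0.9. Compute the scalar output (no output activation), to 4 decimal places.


z1[0] = (1.4)·(3) + (-0.7)·(-2) + 0.1 = 5.7
z1[1] = (-0.5)·(3) + (0.6)·(-2) - 0.9 = -3.6
h = tanh(z1) = [1.0, -0.9985]
output = (0.8)·(1.0) + (1.2)·(-0.9985) + 0.9 = 0.5018

0.5018


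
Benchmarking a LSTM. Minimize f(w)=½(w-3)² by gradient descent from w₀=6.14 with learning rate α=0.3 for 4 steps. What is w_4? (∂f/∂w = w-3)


step 1: grad = 6.14-3 = 3.14; w = 6.14 - 0.3·(3.14) = 5.198
step 2: grad = 5.198-3 = 2.198; w = 5.198 - 0.3·(2.198) = 4.5386
step 3: grad = 4.5386-3 = 1.5386; w = 4.5386 - 0.3·(1.5386) = 4.07702
step 4: grad = 4.07702-3 = 1.07702; w = 4.07702 - 0.3·(1.07702) = 3.753914

3.753914


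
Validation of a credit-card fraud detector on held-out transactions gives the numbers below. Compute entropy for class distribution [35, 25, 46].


Probabilities: [35/106, 25/106, 46/106] ≈ [0.3302, 0.2358, 0.434]
H = -((35/106)·log₂(35/106) + (25/106)·log₂(25/106) + (46/106)·log₂(46/106))
  = 1.542 bits

1.542 bits


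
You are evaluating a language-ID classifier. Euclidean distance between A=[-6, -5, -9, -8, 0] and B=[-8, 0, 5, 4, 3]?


d = √((-6+ 8)² + (-5-0)² + (-9-5)² + (-8-4)² + (0-3)²)
  = √(4 + 25 + 196 + 144 + 9)
  = √378 = 19.4422

19.4422


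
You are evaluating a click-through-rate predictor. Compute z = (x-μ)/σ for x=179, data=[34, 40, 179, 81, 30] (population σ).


μ = 72.8, σ = 56.1405
z = (179 - 72.8)/56.1405 = 1.8917

1.8917


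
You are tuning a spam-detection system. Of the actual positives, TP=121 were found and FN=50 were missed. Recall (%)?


Recall = TP/(TP+FN)
= 121/(121+50)
= 121/171 = 70.76%

70.76%


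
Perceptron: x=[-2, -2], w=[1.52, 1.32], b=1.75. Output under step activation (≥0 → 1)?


z = (-2)·(1.52) + (-2)·(1.32) + 1.75
  = -3.93
step(z) = 0 (z<0)

0


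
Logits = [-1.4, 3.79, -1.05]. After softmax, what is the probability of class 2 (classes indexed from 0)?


Exponentials: e^-1.4=0.2466, e^3.79=44.2564, e^-1.05=0.3499
Sum = 44.8529
Softmax = [0.0055, 0.9867, 0.0078]
p[2] = 0.3499/44.8529 = 0.0078

0.0078


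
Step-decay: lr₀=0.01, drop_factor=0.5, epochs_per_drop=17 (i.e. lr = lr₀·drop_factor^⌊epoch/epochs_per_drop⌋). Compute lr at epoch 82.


n_drops = ⌊82/17⌋ = 4
lr = 0.01·0.5^4 = 0.01·0.0625 = 0.000625

0.000625


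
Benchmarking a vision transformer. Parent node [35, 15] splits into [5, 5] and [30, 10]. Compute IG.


Parent = [35, 15], H_parent = 0.8813
H_left = 1 (n=10), H_right = 0.8113 (n=40)
H_children = (10/50)·1 + (40/50)·0.8113 = 0.849
IG = 0.8813 - 0.849 = 0.0323

0.0323


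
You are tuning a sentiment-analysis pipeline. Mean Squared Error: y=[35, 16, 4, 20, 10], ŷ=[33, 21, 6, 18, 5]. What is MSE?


Squared errors: (35-33)²=4, (16-21)²=25, (4-6)²=4, (20-18)²=4, (10-5)²=25
Sum = 62
MSE = 62/5 = 62/5

62/5


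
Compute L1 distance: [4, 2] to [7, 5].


d = |4-7| + |2-5|
  = 3 + 3
  = 6

6


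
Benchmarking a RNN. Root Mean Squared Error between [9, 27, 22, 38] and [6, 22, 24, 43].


MSE = 63/4 = 15.75
RMSE = √(63/4) = 3.9686

3.9686


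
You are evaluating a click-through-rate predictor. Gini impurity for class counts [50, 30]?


Probabilities: [50/80, 30/80] ≈ [0.625, 0.375]
Σpᵢ² = (2500 + 900)/80² = 3400/6400
Gini = 1 - Σpᵢ² = 1 - 3400/6400 = 0.4688

0.4688


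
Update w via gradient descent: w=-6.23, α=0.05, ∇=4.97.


w_new = w - α·∇
= -6.23 - 0.05·4.97
= -6.23 - 0.2485
= -6.4785

-6.4785


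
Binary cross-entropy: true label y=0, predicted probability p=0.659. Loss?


BCE = -[y·ln(p) + (1-y)·ln(1-p)]
= -0 - 1·ln(1-0.659)
= -ln(0.341) = 1.0759

1.0759


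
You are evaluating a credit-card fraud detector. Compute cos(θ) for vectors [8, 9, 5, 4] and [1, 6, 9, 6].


A·B = 8·1 + 9·6 + 5·9 + 4·6 = 131
‖A‖ = √186 = 13.6382, ‖B‖ = √154 = 12.4097
cos = 131/(√186·√154) = 131/√28644 = 0.774

0.774


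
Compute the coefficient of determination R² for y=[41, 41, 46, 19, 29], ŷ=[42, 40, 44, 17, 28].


ȳ = 35.2
SS_res = Σ(y-ŷ)² = 11
SS_tot = Σ(y-ȳ)² = 484.8
R² = 1 - SS_res/SS_tot = 1 - 0.0227 = 0.9773

0.9773


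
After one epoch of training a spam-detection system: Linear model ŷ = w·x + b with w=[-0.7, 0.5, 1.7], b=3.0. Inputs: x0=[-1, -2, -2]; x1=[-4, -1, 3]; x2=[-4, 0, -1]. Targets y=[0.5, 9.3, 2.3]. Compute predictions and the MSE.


ŷ0 = (-0.7)·(-1) + (0.5)·(-2) + (1.7)·(-2) + 3.0 = -0.7
ŷ1 = (-0.7)·(-4) + (0.5)·(-1) + (1.7)·(3) + 3.0 = 10.4
ŷ2 = (-0.7)·(-4) + (0.5)·(0) + (1.7)·(-1) + 3.0 = 4.1
errors² = [1.44, 1.21, 3.24]
MSE = 5.8900/3 = 1.9633

1.9633


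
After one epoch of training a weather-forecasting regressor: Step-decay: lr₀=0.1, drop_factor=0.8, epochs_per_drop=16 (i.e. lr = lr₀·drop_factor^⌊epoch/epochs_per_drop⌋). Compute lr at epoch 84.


n_drops = ⌊84/16⌋ = 5
lr = 0.1·0.8^5 = 0.1·0.32768 = 0.032768

0.032768


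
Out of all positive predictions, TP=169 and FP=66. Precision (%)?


Precision = TP/(TP+FP)
= 169/(169+66)
= 169/235 = 71.91%

71.91%


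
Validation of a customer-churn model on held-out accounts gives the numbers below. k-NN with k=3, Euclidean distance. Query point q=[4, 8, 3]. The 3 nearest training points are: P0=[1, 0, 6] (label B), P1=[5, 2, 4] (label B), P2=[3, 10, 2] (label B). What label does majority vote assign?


d(q,P0) = 9.0554  (label B)
d(q,P1) = 6.1644  (label B)
d(q,P2) = 2.4495  (label B)
Votes: A=0, B=3
Majority → B

B


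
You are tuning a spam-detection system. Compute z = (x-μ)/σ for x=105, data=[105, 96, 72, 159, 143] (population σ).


μ = 115, σ = 31.7175
z = (105 - 115)/31.7175 = -0.3153

-0.3153


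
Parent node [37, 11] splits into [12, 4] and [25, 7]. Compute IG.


Parent = [37, 11], H_parent = 0.7766
H_left = 0.8113 (n=16), H_right = 0.7579 (n=32)
H_children = (16/48)·0.8113 + (32/48)·0.7579 = 0.7757
IG = 0.7766 - 0.7757 = 0.0009

0.0009


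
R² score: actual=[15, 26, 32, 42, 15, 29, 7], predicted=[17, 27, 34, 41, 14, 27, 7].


ȳ = 23.7143
SS_res = Σ(y-ŷ)² = 15
SS_tot = Σ(y-ȳ)² = 867.43
R² = 1 - SS_res/SS_tot = 1 - 0.0173 = 0.9827

0.9827


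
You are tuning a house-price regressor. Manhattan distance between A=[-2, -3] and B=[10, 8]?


d = |-2-10| + |-3-8|
  = 12 + 11
  = 23

23


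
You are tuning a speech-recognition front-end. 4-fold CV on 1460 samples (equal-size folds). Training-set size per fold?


Fold size = 1460/4 = 365
Training per fold = 1460 - 365 = 1095

1095


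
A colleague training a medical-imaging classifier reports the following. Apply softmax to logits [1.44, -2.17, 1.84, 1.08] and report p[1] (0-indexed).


Exponentials: e^1.44=4.2207, e^-2.17=0.1142, e^1.84=6.2965, e^1.08=2.9447
Sum = 13.5761
Softmax = [0.3109, 0.0084, 0.4638, 0.2169]
p[1] = 0.1142/13.5761 = 0.0084

0.0084


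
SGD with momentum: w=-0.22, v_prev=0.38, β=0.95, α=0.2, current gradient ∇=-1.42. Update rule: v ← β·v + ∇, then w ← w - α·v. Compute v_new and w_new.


v_new = 0.95·0.38 - 1.42 = 0.361 - 1.42 = -1.059
w_new = -0.22 - 0.2·-1.059 = -0.22 + 0.2118 = -0.0082

v_new=-1.059, w_new=-0.0082


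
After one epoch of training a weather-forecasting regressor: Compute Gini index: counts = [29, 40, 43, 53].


Probabilities: [29/165, 40/165, 43/165, 53/165] ≈ [0.1758, 0.2424, 0.2606, 0.3212]
Σpᵢ² = (841 + 1600 + 1849 + 2809)/165² = 7099/27225
Gini = 1 - Σpᵢ² = 1 - 7099/27225 = 0.7392

0.7392


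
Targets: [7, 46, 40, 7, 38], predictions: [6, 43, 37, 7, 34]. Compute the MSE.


Squared errors: (7-6)²=1, (46-43)²=9, (40-37)²=9, (7-7)²=0, (38-34)²=16
Sum = 35
MSE = 35/5 = 7

7


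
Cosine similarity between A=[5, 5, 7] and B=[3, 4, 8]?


A·B = 5·3 + 5·4 + 7·8 = 91
‖A‖ = √99 = 9.9499, ‖B‖ = √89 = 9.434
cos = 91/(√99·√89) = 91/√8811 = 0.9695

0.9695


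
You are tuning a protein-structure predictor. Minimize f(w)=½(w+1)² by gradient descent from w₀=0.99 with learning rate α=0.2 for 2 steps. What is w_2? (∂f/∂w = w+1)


step 1: grad = 0.99+1 = 1.99; w = 0.99 - 0.2·(1.99) = 0.592
step 2: grad = 0.592+1 = 1.592; w = 0.592 - 0.2·(1.592) = 0.2736

0.2736


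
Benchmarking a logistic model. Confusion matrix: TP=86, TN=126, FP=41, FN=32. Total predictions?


Total = TP + TN + FP + FN
= 86 + 126 + 41 + 32
= 285
(Predicted positive: 127, predicted negative: 158)

285


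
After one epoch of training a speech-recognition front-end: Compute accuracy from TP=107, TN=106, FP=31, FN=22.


Accuracy = (TP+TN)/(TP+TN+FP+FN)
= (107+106)/(266)
= 213/266 = 80.08%

80.08%


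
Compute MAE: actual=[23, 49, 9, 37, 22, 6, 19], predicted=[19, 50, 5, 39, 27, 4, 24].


Absolute errors: |23-19|=4, |49-50|=1, |9-5|=4, |37-39|=2, |22-27|=5, |6-4|=2, |19-24|=5
Sum = 23
MAE = 23/7 = 23/7

23/7


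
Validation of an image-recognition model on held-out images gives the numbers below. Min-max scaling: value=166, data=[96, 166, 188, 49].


min=49, max=188
(166-49)/(188-49) = 117/139 = 0.8417

0.8417


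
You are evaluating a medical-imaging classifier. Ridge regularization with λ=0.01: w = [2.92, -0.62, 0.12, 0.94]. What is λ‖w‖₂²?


‖w‖₂² = (2.92)² + (-0.62)² + (0.12)² + (0.94)²
     = 8.5264 + 0.3844 + 0.0144 + 0.8836
     = 9.8088
λ·‖w‖₂² = 0.01·9.8088 = 0.098088

0.098088


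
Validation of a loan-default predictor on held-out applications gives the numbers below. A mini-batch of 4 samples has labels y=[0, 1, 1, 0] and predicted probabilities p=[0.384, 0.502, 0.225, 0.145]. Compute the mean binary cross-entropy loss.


L[0] = -ln(1-0.384) = -ln(0.616) = 0.4845
L[1] = -ln(0.502) = 0.6892
L[2] = -ln(0.225) = 1.4917
L[3] = -ln(1-0.145) = -ln(0.855) = 0.1567
mean = (0.4845 + 0.6892 + 1.4917 + 0.1567)/4 = 0.7055

0.7055


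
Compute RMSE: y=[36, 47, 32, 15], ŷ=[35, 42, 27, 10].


MSE = 76/4 = 19
RMSE = √(76/4) = 4.3589

4.3589


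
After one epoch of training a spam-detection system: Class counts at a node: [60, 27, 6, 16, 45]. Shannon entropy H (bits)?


Probabilities: [60/154, 27/154, 6/154, 16/154, 45/154] ≈ [0.3896, 0.1753, 0.039, 0.1039, 0.2922]
H = -((60/154)·log₂(60/154) + (27/154)·log₂(27/154) + (6/154)·log₂(6/154) + (16/154)·log₂(16/154) + (45/154)·log₂(45/154))
  = 2.0107 bits

2.0107 bits


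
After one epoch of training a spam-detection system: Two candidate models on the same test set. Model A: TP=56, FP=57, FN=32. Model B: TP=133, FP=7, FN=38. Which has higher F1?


Model A: P=56/113=0.4956, R=56/88=0.6364, F1=2PR/(P+R)=2TP/(2TP+FP+FN)=112/201=0.5572
Model B: P=133/140=0.95, R=133/171=0.7778, F1=2PR/(P+R)=2TP/(2TP+FP+FN)=266/311=0.8553
0.5572 < 0.8553 → Model B

Model B


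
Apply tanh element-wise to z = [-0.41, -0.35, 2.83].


tanh(-0.41) = -0.3885
tanh(-0.35) = -0.3364
tanh(2.83) = 0.9931
result = [-0.3885, -0.3364, 0.9931]

[-0.3885, -0.3364, 0.9931]


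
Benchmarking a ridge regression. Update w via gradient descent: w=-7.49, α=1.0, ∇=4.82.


w_new = w - α·∇
= -7.49 - 1.0·4.82
= -7.49 - 4.82
= -12.31

-12.31


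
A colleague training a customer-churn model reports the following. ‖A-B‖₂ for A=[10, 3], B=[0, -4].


d = √((10-0)² + (3+ 4)²)
  = √(100 + 49)
  = √149 = 12.2066

12.2066


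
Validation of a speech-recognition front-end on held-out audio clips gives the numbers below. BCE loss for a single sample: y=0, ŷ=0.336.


BCE = -[y·ln(p) + (1-y)·ln(1-p)]
= -0 - 1·ln(1-0.336)
= -ln(0.664) = 0.4095

0.4095


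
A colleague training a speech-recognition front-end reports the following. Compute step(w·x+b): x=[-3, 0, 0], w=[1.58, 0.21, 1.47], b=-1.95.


z = (-3)·(1.58) + (0)·(0.21) + (0)·(1.47) - 1.95
  = -6.69
step(z) = 0 (z<0)

0


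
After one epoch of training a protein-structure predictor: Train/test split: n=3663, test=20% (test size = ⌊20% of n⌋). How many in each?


Test = ⌊3663·20/100⌋ = 732
Train = 3663 - 732 = 2931

Train: 2931, Test: 732


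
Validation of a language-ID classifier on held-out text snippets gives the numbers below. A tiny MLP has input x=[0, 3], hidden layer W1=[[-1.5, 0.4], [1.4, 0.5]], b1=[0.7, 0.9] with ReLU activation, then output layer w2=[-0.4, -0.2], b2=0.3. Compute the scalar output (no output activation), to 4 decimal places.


z1[0] = (-1.5)·(0) + (0.4)·(3) + 0.7 = 1.9
z1[1] = (1.4)·(0) + (0.5)·(3) + 0.9 = 2.4
h = ReLU(z1) = [1.9, 2.4]
output = (-0.4)·(1.9) + (-0.2)·(2.4) + 0.3 = -0.94

-0.94


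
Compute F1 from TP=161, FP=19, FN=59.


Precision = 161/180 = 0.8944
Recall = 161/220 = 0.7318
F1 = 2·P·R/(P+R) = 2·TP/(2·TP+FP+FN) = 322/(322+19+59) = 322/400 = 0.805

0.805


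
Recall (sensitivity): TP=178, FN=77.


Recall = TP/(TP+FN)
= 178/(178+77)
= 178/255 = 69.8%

69.8%


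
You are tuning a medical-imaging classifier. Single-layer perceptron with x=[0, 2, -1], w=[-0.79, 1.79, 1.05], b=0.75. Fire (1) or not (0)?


z = (0)·(-0.79) + (2)·(1.79) + (-1)·(1.05) + 0.75
  = 3.28
step(z) = 1 (z≥0)

1


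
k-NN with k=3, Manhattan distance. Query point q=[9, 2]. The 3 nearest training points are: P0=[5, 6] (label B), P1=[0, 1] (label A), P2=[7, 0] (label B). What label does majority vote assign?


d(q,P0) = 8  (label B)
d(q,P1) = 10  (label A)
d(q,P2) = 4  (label B)
Votes: A=1, B=2
Majority → B

B


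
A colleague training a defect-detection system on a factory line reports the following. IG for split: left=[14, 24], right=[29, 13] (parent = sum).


Parent = [43, 37], H_parent = 0.9959
H_left = 0.9495 (n=38), H_right = 0.8926 (n=42)
H_children = (38/80)·0.9495 + (42/80)·0.8926 = 0.9196
IG = 0.9959 - 0.9196 = 0.0763

0.0763


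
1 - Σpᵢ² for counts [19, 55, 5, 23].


Probabilities: [19/102, 55/102, 5/102, 23/102] ≈ [0.1863, 0.5392, 0.049, 0.2255]
Σpᵢ² = (361 + 3025 + 25 + 529)/102² = 3940/10404
Gini = 1 - Σpᵢ² = 1 - 3940/10404 = 0.6213

0.6213


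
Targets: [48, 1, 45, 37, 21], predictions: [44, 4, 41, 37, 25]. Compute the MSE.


Squared errors: (48-44)²=16, (1-4)²=9, (45-41)²=16, (37-37)²=0, (21-25)²=16
Sum = 57
MSE = 57/5 = 57/5

57/5


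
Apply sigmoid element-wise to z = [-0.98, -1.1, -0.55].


σ(-0.98) = 1/(1+e^0.98) = 0.2729
σ(-1.1) = 1/(1+e^1.1) = 0.2497
σ(-0.55) = 1/(1+e^0.55) = 0.3659
result = [0.2729, 0.2497, 0.3659]

[0.2729, 0.2497, 0.3659]


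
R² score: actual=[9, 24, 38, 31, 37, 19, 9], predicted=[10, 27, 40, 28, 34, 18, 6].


ȳ = 23.8571
SS_res = Σ(y-ŷ)² = 42
SS_tot = Σ(y-ȳ)² = 888.86
R² = 1 - SS_res/SS_tot = 1 - 0.0473 = 0.9527

0.9527


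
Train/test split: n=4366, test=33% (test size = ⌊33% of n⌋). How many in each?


Test = ⌊4366·33/100⌋ = 1440
Train = 4366 - 1440 = 2926

Train: 2926, Test: 1440


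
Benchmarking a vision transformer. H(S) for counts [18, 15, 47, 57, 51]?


Probabilities: [18/188, 15/188, 47/188, 57/188, 51/188] ≈ [0.0957, 0.0798, 0.25, 0.3032, 0.2713]
H = -((18/188)·log₂(18/188) + (15/188)·log₂(15/188) + (47/188)·log₂(47/188) + (57/188)·log₂(57/188) + (51/188)·log₂(51/188))
  = 2.1477 bits

2.1477 bits


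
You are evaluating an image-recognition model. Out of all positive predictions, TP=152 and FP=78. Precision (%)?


Precision = TP/(TP+FP)
= 152/(152+78)
= 152/230 = 66.09%

66.09%


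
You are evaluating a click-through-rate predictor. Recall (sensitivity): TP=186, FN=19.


Recall = TP/(TP+FN)
= 186/(186+19)
= 186/205 = 90.73%

90.73%


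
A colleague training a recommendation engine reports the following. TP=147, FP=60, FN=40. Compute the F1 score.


Precision = 147/207 = 0.7101
Recall = 147/187 = 0.7861
F1 = 2·P·R/(P+R) = 2·TP/(2·TP+FP+FN) = 294/(294+60+40) = 294/394 = 0.7462

0.7462


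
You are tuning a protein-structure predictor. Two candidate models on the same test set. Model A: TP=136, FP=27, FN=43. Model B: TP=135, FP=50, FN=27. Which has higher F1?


Model A: P=136/163=0.8344, R=136/179=0.7598, F1=2PR/(P+R)=2TP/(2TP+FP+FN)=272/342=0.7953
Model B: P=135/185=0.7297, R=135/162=0.8333, F1=2PR/(P+R)=2TP/(2TP+FP+FN)=270/347=0.7781
0.7953 > 0.7781 → Model A

Model A


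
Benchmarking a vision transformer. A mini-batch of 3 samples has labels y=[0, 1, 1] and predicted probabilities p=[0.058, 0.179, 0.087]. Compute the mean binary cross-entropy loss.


L[0] = -ln(1-0.058) = -ln(0.942) = 0.0598
L[1] = -ln(0.179) = 1.7204
L[2] = -ln(0.087) = 2.4418
mean = (0.0598 + 1.7204 + 2.4418)/3 = 1.4073

1.4073


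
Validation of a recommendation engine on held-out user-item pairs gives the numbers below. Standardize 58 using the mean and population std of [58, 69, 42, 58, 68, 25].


μ = 53.3333, σ = 15.4668
z = (58 - 53.3333)/15.4668 = 0.3017

0.3017


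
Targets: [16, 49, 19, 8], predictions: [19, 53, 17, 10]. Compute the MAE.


Absolute errors: |16-19|=3, |49-53|=4, |19-17|=2, |8-10|=2
Sum = 11
MAE = 11/4 = 11/4

11/4


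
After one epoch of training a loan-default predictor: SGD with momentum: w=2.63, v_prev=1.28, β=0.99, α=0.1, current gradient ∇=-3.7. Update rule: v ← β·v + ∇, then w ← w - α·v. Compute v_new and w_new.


v_new = 0.99·1.28 - 3.7 = 1.2672 - 3.7 = -2.4328
w_new = 2.63 - 0.1·-2.4328 = 2.63 + 0.24328 = 2.87328

v_new=-2.4328, w_new=2.87328


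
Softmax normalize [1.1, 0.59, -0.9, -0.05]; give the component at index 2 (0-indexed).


Exponentials: e^1.1=3.0042, e^0.59=1.804, e^-0.9=0.4066, e^-0.05=0.9512
Sum = 6.166
Softmax = [0.4872, 0.2926, 0.0659, 0.1543]
p[2] = 0.4066/6.166 = 0.0659

0.0659


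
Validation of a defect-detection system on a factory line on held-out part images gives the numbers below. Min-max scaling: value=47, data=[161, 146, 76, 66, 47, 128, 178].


min=47, max=178
(47-47)/(178-47) = 0/131 = 0.0

0.0


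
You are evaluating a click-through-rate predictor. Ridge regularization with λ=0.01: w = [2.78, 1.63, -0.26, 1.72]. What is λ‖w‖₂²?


‖w‖₂² = (2.78)² + (1.63)² + (-0.26)² + (1.72)²
     = 7.7284 + 2.6569 + 0.0676 + 2.9584
     = 13.4113
λ·‖w‖₂² = 0.01·13.4113 = 0.134113

0.134113


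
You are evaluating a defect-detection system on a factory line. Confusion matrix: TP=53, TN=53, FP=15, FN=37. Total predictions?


Total = TP + TN + FP + FN
= 53 + 53 + 15 + 37
= 158
(Predicted positive: 68, predicted negative: 90)

158


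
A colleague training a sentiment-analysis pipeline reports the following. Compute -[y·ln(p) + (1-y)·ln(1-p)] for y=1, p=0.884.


BCE = -[y·ln(p) + (1-y)·ln(1-p)]
= -1·ln(0.884) - 0
= -ln(0.884) = 0.1233

0.1233


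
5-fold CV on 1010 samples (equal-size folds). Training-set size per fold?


Fold size = 1010/5 = 202
Training per fold = 1010 - 202 = 808

808


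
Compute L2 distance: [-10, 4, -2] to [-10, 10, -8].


d = √((-10+ 10)² + (4-10)² + (-2+ 8)²)
  = √(0 + 36 + 36)
  = √72 = 8.4853

8.4853


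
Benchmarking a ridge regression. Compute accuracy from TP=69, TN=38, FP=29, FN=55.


Accuracy = (TP+TN)/(TP+TN+FP+FN)
= (69+38)/(191)
= 107/191 = 56.02%

56.02%


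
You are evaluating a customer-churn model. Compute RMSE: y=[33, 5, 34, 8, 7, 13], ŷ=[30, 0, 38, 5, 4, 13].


MSE = 68/6 = 11.3333
RMSE = √(68/6) = 3.3665

3.3665


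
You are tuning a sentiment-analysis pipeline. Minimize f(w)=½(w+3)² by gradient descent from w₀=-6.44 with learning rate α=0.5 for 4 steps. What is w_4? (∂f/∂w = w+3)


step 1: grad = -6.44+3 = -3.44; w = -6.44 - 0.5·(-3.44) = -4.72
step 2: grad = -4.72+3 = -1.72; w = -4.72 - 0.5·(-1.72) = -3.86
step 3: grad = -3.86+3 = -0.86; w = -3.86 - 0.5·(-0.86) = -3.43
step 4: grad = -3.43+3 = -0.43; w = -3.43 - 0.5·(-0.43) = -3.215

-3.215


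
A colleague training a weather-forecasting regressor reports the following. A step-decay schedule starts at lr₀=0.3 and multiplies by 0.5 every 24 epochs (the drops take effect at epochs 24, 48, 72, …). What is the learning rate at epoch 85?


n_drops = ⌊85/24⌋ = 3
lr = 0.3·0.5^3 = 0.3·0.125 = 0.0375

0.0375


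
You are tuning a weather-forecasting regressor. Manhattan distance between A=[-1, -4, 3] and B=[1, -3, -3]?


d = |-1-1| + |-4+ 3| + |3+ 3|
  = 2 + 1 + 6
  = 9

9


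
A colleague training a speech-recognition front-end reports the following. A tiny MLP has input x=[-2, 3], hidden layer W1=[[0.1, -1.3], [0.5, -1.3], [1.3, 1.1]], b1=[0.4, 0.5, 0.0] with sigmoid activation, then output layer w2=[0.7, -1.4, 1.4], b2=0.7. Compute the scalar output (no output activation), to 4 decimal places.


z1[0] = (0.1)·(-2) + (-1.3)·(3) + 0.4 = -3.7
z1[1] = (0.5)·(-2) + (-1.3)·(3) + 0.5 = -4.4
z1[2] = (1.3)·(-2) + (1.1)·(3) + 0.0 = 0.7
h = sigmoid(z1) = [0.0241, 0.0121, 0.6682]
output = (0.7)·(0.0241) + (-1.4)·(0.0121) + (1.4)·(0.6682) + 0.7 = 1.6354

1.6354


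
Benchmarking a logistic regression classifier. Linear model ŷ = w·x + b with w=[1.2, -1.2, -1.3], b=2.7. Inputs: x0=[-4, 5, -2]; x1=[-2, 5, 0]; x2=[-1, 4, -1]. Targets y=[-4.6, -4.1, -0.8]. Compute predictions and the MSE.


ŷ0 = (1.2)·(-4) + (-1.2)·(5) + (-1.3)·(-2) + 2.7 = -5.5
ŷ1 = (1.2)·(-2) + (-1.2)·(5) + (-1.3)·(0) + 2.7 = -5.7
ŷ2 = (1.2)·(-1) + (-1.2)·(4) + (-1.3)·(-1) + 2.7 = -2.0
errors² = [0.81, 2.56, 1.44]
MSE = 4.8100/3 = 1.6033

1.6033


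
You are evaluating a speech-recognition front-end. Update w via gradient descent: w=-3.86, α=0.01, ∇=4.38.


w_new = w - α·∇
= -3.86 - 0.01·4.38
= -3.86 - 0.0438
= -3.9038

-3.9038


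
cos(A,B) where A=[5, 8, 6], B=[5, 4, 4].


A·B = 5·5 + 8·4 + 6·4 = 81
‖A‖ = √125 = 11.1803, ‖B‖ = √57 = 7.5498
cos = 81/(√125·√57) = 81/√7125 = 0.9596

0.9596


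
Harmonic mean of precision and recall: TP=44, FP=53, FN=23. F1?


Precision = 44/97 = 0.4536
Recall = 44/67 = 0.6567
F1 = 2·P·R/(P+R) = 2·TP/(2·TP+FP+FN) = 88/(88+53+23) = 88/164 = 0.5366

0.5366


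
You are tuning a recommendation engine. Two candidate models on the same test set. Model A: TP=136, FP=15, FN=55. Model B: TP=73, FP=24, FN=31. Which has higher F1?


Model A: P=136/151=0.9007, R=136/191=0.712, F1=2PR/(P+R)=2TP/(2TP+FP+FN)=272/342=0.7953
Model B: P=73/97=0.7526, R=73/104=0.7019, F1=2PR/(P+R)=2TP/(2TP+FP+FN)=146/201=0.7264
0.7953 > 0.7264 → Model A

Model A


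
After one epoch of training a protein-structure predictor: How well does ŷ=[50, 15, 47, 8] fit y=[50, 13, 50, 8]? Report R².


ȳ = 30.25
SS_res = Σ(y-ŷ)² = 13
SS_tot = Σ(y-ȳ)² = 1572.75
R² = 1 - SS_res/SS_tot = 1 - 0.0083 = 0.9917

0.9917


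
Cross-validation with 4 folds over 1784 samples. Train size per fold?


Fold size = 1784/4 = 446
Training per fold = 1784 - 446 = 1338

1338


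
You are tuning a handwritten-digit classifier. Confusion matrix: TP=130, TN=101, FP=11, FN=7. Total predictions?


Total = TP + TN + FP + FN
= 130 + 101 + 11 + 7
= 249
(Predicted positive: 141, predicted negative: 108)

249


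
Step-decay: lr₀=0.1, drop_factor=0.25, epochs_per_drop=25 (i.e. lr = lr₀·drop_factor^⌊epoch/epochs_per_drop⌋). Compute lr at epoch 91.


n_drops = ⌊91/25⌋ = 3
lr = 0.1·0.25^3 = 0.1·0.015625 = 0.0015625

0.0015625


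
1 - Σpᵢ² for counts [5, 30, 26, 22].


Probabilities: [5/83, 30/83, 26/83, 22/83] ≈ [0.0602, 0.3614, 0.3133, 0.2651]
Σpᵢ² = (25 + 900 + 676 + 484)/83² = 2085/6889
Gini = 1 - Σpᵢ² = 1 - 2085/6889 = 0.6973

0.6973


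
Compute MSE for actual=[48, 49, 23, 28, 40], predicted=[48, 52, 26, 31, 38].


Squared errors: (48-48)²=0, (49-52)²=9, (23-26)²=9, (28-31)²=9, (40-38)²=4
Sum = 31
MSE = 31/5 = 31/5

31/5


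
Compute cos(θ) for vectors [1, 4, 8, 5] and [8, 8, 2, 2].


A·B = 1·8 + 4·8 + 8·2 + 5·2 = 66
‖A‖ = √106 = 10.2956, ‖B‖ = √136 = 11.6619
cos = 66/(√106·√136) = 66/√14416 = 0.5497

0.5497


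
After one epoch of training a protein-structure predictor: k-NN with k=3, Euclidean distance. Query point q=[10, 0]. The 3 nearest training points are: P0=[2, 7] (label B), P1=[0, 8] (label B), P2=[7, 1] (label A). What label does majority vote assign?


d(q,P0) = 10.6301  (label B)
d(q,P1) = 12.8062  (label B)
d(q,P2) = 3.1623  (label A)
Votes: A=1, B=2
Majority → B

B


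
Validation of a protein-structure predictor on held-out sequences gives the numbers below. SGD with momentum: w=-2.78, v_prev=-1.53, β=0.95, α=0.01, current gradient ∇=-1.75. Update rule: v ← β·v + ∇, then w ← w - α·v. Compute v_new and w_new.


v_new = 0.95·-1.53 - 1.75 = -1.4535 - 1.75 = -3.2035
w_new = -2.78 - 0.01·-3.2035 = -2.78 + 0.032035 = -2.747965

v_new=-3.2035, w_new=-2.747965


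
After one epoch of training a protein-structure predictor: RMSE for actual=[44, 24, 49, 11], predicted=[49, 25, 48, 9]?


MSE = 31/4 = 7.75
RMSE = √(31/4) = 2.7839

2.7839


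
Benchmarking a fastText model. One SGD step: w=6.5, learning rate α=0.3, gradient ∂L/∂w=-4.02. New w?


w_new = w - α·∇
= 6.5 - 0.3·-4.02
= 6.5 + 1.206
= 7.706

7.706


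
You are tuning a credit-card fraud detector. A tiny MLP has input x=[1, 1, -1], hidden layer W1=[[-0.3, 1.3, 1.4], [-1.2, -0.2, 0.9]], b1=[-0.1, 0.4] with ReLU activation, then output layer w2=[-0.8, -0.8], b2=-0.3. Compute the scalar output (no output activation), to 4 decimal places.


z1[0] = (-0.3)·(1) + (1.3)·(1) + (1.4)·(-1) - 0.1 = -0.5
z1[1] = (-1.2)·(1) + (-0.2)·(1) + (0.9)·(-1) + 0.4 = -1.9
h = ReLU(z1) = [0.0, 0.0]
output = (-0.8)·(0.0) + (-0.8)·(0.0) - 0.3 = -0.3

-0.3


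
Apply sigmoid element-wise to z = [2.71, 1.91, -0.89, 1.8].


σ(2.71) = 1/(1+e^-2.71) = 0.9376
σ(1.91) = 1/(1+e^-1.91) = 0.871
σ(-0.89) = 1/(1+e^0.89) = 0.2911
σ(1.8) = 1/(1+e^-1.8) = 0.8581
result = [0.9376, 0.871, 0.2911, 0.8581]

[0.9376, 0.871, 0.2911, 0.8581]


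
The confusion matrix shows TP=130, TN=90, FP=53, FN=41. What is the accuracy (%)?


Accuracy = (TP+TN)/(TP+TN+FP+FN)
= (130+90)/(314)
= 220/314 = 70.06%

70.06%


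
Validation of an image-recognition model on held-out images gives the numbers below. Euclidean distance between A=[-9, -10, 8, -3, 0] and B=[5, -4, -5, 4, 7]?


d = √((-9-5)² + (-10+ 4)² + (8+ 5)² + (-3-4)² + (0-7)²)
  = √(196 + 36 + 169 + 49 + 49)
  = √499 = 22.3383

22.3383


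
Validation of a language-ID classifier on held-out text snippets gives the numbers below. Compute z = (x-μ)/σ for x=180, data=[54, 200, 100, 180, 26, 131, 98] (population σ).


μ = 112.7143, σ = 58.3407
z = (180 - 112.7143)/58.3407 = 1.1533

1.1533


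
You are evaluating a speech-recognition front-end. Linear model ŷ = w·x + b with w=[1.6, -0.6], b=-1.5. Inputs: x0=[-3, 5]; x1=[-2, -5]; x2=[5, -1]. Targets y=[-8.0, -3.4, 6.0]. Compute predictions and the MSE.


ŷ0 = (1.6)·(-3) + (-0.6)·(5) - 1.5 = -9.3
ŷ1 = (1.6)·(-2) + (-0.6)·(-5) - 1.5 = -1.7
ŷ2 = (1.6)·(5) + (-0.6)·(-1) - 1.5 = 7.1
errors² = [1.69, 2.89, 1.21]
MSE = 5.7900/3 = 1.93

1.93


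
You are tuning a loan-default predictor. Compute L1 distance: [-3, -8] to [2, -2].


d = |-3-2| + |-8+ 2|
  = 5 + 6
  = 11

11


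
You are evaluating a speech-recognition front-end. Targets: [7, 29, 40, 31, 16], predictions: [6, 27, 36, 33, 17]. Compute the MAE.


Absolute errors: |7-6|=1, |29-27|=2, |40-36|=4, |31-33|=2, |16-17|=1
Sum = 10
MAE = 10/5 = 2

2


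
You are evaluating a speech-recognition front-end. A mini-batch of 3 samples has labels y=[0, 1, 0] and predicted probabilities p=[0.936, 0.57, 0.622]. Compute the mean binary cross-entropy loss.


L[0] = -ln(1-0.936) = -ln(0.064) = 2.7489
L[1] = -ln(0.57) = 0.5621
L[2] = -ln(1-0.622) = -ln(0.378) = 0.9729
mean = (2.7489 + 0.5621 + 0.9729)/3 = 1.428

1.428


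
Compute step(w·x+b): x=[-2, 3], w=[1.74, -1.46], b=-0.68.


z = (-2)·(1.74) + (3)·(-1.46) - 0.68
  = -8.54
step(z) = 0 (z<0)

0


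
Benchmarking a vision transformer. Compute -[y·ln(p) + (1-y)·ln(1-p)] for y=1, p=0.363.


BCE = -[y·ln(p) + (1-y)·ln(1-p)]
= -1·ln(0.363) - 0
= -ln(0.363) = 1.0134

1.0134


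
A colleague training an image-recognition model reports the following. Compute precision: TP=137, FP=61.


Precision = TP/(TP+FP)
= 137/(137+61)
= 137/198 = 69.19%

69.19%


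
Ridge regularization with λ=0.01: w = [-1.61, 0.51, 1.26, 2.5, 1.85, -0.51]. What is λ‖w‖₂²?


‖w‖₂² = (-1.61)² + (0.51)² + (1.26)² + (2.5)² + (1.85)² + (-0.51)²
     = 2.5921 + 0.2601 + 1.5876 + 6.25 + 3.4225 + 0.2601
     = 14.3724
λ·‖w‖₂² = 0.01·14.3724 = 0.143724

0.143724


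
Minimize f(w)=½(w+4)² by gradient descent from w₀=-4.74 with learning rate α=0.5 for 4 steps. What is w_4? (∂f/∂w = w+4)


step 1: grad = -4.74+4 = -0.74; w = -4.74 - 0.5·(-0.74) = -4.37
step 2: grad = -4.37+4 = -0.37; w = -4.37 - 0.5·(-0.37) = -4.185
step 3: grad = -4.185+4 = -0.185; w = -4.185 - 0.5·(-0.185) = -4.0925
step 4: grad = -4.0925+4 = -0.0925; w = -4.0925 - 0.5·(-0.0925) = -4.04625

-4.04625


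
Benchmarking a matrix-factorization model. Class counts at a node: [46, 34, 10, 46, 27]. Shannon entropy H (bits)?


Probabilities: [46/163, 34/163, 10/163, 46/163, 27/163] ≈ [0.2822, 0.2086, 0.0613, 0.2822, 0.1656]
H = -((46/163)·log₂(46/163) + (34/163)·log₂(34/163) + (10/163)·log₂(10/163) + (46/163)·log₂(46/163) + (27/163)·log₂(27/163))
  = 2.1785 bits

2.1785 bits


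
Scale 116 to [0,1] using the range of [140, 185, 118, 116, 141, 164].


min=116, max=185
(116-116)/(185-116) = 0/69 = 0.0

0.0


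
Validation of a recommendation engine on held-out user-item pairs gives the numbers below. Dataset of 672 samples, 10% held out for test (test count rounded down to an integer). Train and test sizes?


Test = ⌊672·10/100⌋ = 67
Train = 672 - 67 = 605

Train: 605, Test: 67


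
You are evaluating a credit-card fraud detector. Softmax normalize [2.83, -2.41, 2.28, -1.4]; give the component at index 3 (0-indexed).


Exponentials: e^2.83=16.9455, e^-2.41=0.0898, e^2.28=9.7767, e^-1.4=0.2466
Sum = 27.0586
Softmax = [0.6263, 0.0033, 0.3613, 0.0091]
p[3] = 0.2466/27.0586 = 0.0091

0.0091


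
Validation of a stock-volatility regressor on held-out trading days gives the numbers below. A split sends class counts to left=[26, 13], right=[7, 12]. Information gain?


Parent = [33, 25], H_parent = 0.9862
H_left = 0.9183 (n=39), H_right = 0.9495 (n=19)
H_children = (39/58)·0.9183 + (19/58)·0.9495 = 0.9285
IG = 0.9862 - 0.9285 = 0.0577

0.0577


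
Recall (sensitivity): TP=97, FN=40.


Recall = TP/(TP+FN)
= 97/(97+40)
= 97/137 = 70.8%

70.8%


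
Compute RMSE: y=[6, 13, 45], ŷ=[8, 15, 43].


MSE = 12/3 = 4
RMSE = √(12/3) = 2.0

2.0


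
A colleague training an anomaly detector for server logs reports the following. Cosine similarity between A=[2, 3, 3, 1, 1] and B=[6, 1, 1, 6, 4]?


A·B = 2·6 + 3·1 + 3·1 + 1·6 + 1·4 = 28
‖A‖ = √24 = 4.899, ‖B‖ = √90 = 9.4868
cos = 28/(√24·√90) = 28/√2160 = 0.6025

0.6025


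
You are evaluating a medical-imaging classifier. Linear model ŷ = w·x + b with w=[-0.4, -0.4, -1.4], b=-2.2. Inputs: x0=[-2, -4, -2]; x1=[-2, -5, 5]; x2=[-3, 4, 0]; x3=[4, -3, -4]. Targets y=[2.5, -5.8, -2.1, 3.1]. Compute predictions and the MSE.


ŷ0 = (-0.4)·(-2) + (-0.4)·(-4) + (-1.4)·(-2) - 2.2 = 3.0
ŷ1 = (-0.4)·(-2) + (-0.4)·(-5) + (-1.4)·(5) - 2.2 = -6.4
ŷ2 = (-0.4)·(-3) + (-0.4)·(4) + (-1.4)·(0) - 2.2 = -2.6
ŷ3 = (-0.4)·(4) + (-0.4)·(-3) + (-1.4)·(-4) - 2.2 = 3.0
errors² = [0.25, 0.36, 0.25, 0.01]
MSE = 0.8700/4 = 0.2175

0.2175


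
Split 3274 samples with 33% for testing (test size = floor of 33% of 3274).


Test = ⌊3274·33/100⌋ = 1080
Train = 3274 - 1080 = 2194

Train: 2194, Test: 1080


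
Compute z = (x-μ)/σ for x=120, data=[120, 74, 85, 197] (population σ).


μ = 119, σ = 48.13
z = (120 - 119)/48.13 = 0.0208

0.0208


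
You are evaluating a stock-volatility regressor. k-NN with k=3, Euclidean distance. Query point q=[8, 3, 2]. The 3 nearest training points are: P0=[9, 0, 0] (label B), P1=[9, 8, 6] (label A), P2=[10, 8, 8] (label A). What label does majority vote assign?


d(q,P0) = 3.7417  (label B)
d(q,P1) = 6.4807  (label A)
d(q,P2) = 8.0623  (label A)
Votes: A=2, B=1
Majority → A

A


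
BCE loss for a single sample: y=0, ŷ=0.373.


BCE = -[y·ln(p) + (1-y)·ln(1-p)]
= -0 - 1·ln(1-0.373)
= -ln(0.627) = 0.4668

0.4668


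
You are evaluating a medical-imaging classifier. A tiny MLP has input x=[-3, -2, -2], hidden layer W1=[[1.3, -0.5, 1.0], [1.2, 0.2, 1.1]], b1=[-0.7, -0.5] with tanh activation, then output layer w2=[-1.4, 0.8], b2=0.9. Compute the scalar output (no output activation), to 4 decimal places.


z1[0] = (1.3)·(-3) + (-0.5)·(-2) + (1.0)·(-2) - 0.7 = -5.6
z1[1] = (1.2)·(-3) + (0.2)·(-2) + (1.1)·(-2) - 0.5 = -6.7
h = tanh(z1) = [-1.0, -1.0]
output = (-1.4)·(-1.0) + (0.8)·(-1.0) + 0.9 = 1.5

1.5


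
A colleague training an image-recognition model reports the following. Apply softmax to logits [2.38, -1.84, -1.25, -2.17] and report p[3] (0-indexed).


Exponentials: e^2.38=10.8049, e^-1.84=0.1588, e^-1.25=0.2865, e^-2.17=0.1142
Sum = 11.3644
Softmax = [0.9508, 0.014, 0.0252, 0.01]
p[3] = 0.1142/11.3644 = 0.01

0.01


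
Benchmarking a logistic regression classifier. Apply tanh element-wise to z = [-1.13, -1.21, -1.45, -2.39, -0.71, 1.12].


tanh(-1.13) = -0.811
tanh(-1.21) = -0.8367
tanh(-1.45) = -0.8957
tanh(-2.39) = -0.9833
tanh(-0.71) = -0.6107
tanh(1.12) = 0.8076
result = [-0.811, -0.8367, -0.8957, -0.9833, -0.6107, 0.8076]

[-0.811, -0.8367, -0.8957, -0.9833, -0.6107, 0.8076]


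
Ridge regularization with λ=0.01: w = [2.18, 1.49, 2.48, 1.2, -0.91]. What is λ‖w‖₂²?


‖w‖₂² = (2.18)² + (1.49)² + (2.48)² + (1.2)² + (-0.91)²
     = 4.7524 + 2.2201 + 6.1504 + 1.44 + 0.8281
     = 15.391
λ·‖w‖₂² = 0.01·15.391 = 0.15391

0.15391


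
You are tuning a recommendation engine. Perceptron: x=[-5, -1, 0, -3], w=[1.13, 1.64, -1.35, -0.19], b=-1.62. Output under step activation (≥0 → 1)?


z = (-5)·(1.13) + (-1)·(1.64) + (0)·(-1.35) + (-3)·(-0.19) - 1.62
  = -8.34
step(z) = 0 (z<0)

0


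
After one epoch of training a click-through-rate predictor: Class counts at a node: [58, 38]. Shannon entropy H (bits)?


Probabilities: [58/96, 38/96] ≈ [0.6042, 0.3958]
H = -((58/96)·log₂(58/96) + (38/96)·log₂(38/96))
  = 0.9685 bits

0.9685 bits


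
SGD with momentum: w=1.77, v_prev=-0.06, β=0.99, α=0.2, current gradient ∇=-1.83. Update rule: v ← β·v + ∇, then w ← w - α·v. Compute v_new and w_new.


v_new = 0.99·-0.06 - 1.83 = -0.0594 - 1.83 = -1.8894
w_new = 1.77 - 0.2·-1.8894 = 1.77 + 0.37788 = 2.14788

v_new=-1.8894, w_new=2.14788


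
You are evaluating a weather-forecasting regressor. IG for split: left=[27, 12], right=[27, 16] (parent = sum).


Parent = [54, 28], H_parent = 0.9262
H_left = 0.8905 (n=39), H_right = 0.9523 (n=43)
H_children = (39/82)·0.8905 + (43/82)·0.9523 = 0.9229
IG = 0.9262 - 0.9229 = 0.0033

0.0033


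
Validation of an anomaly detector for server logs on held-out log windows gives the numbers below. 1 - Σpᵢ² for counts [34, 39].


Probabilities: [34/73, 39/73] ≈ [0.4658, 0.5342]
Σpᵢ² = (1156 + 1521)/73² = 2677/5329
Gini = 1 - Σpᵢ² = 1 - 2677/5329 = 0.4977

0.4977
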